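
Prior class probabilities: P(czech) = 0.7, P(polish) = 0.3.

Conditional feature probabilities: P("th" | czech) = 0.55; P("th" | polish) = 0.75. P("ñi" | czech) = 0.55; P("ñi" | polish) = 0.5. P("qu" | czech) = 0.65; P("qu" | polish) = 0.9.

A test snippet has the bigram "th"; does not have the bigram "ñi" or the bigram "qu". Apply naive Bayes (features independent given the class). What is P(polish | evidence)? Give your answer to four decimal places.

0.1565

czech: 0.7 × 0.55 × (1−0.55) × (1−0.65) = 0.0606375
polish: 0.3 × 0.75 × (1−0.5) × (1−0.9) = 0.01125
P(polish | x) = 0.01125 / 0.0718875 ≈ 0.1565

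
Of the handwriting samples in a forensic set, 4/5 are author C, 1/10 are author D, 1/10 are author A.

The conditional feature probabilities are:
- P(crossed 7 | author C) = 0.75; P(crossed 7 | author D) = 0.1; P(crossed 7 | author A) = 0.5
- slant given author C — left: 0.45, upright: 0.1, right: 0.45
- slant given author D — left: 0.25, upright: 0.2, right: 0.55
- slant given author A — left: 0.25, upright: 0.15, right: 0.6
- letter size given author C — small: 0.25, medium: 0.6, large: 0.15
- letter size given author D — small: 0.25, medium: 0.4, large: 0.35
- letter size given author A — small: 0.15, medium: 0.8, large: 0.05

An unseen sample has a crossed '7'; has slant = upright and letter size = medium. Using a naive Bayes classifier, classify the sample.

author C

author C: 0.8 × 0.75 × 0.1 × 0.6 = 0.036
author D: 0.1 × 0.1 × 0.2 × 0.4 = 0.0008
author A: 0.1 × 0.5 × 0.15 × 0.8 = 0.006
Highest score → author C.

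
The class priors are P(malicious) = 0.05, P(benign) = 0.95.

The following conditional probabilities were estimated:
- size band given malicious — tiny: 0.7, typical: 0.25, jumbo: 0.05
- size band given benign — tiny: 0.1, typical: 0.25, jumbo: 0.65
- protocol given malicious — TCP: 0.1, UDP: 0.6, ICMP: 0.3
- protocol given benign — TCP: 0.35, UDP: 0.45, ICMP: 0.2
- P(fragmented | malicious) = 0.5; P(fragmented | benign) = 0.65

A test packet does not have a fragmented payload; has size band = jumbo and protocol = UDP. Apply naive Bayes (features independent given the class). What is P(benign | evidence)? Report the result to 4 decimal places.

0.9923

malicious: 0.05 × 0.05 × 0.6 × (1−0.5) = 0.00075
benign: 0.95 × 0.65 × 0.45 × (1−0.65) = 0.09725625
P(benign | x) = 0.09725625 / 0.09800625 ≈ 0.9923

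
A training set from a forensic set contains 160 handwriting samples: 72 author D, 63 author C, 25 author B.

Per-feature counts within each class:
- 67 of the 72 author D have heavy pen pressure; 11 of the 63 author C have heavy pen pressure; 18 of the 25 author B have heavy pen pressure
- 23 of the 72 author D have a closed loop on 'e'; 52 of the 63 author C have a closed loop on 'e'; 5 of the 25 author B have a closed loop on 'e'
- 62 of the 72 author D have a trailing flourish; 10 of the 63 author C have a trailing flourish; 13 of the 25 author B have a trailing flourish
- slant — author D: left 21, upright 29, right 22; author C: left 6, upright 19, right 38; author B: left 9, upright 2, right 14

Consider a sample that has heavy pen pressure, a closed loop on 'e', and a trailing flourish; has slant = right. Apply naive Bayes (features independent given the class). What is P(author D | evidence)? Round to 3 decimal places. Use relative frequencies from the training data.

author D: (72/160) × (67/72) × (23/72) × (62/72) × (22/72) ≈ 0.0351965
author C: (63/160) × (11/63) × (52/63) × (10/63) × (38/63) ≈ 0.00543298
author B: (25/160) × (18/25) × (5/25) × (13/25) × (14/25) = 0.006552
P(author D | x) = 0.0351965 / 0.04718148 ≈ 0.746

0.746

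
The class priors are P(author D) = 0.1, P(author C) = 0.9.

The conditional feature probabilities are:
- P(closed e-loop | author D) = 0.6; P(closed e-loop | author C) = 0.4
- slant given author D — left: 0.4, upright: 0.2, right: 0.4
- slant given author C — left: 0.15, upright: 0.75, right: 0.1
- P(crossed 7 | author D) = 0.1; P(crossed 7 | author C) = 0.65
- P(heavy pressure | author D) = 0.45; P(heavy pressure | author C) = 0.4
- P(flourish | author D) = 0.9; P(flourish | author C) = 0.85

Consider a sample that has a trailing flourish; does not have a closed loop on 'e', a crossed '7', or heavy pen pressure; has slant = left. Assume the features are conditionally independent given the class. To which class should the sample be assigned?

author C

author D: 0.1 × (1−0.6) × 0.4 × (1−0.1) × (1−0.45) × 0.9 = 0.007128
author C: 0.9 × (1−0.4) × 0.15 × (1−0.65) × (1−0.4) × 0.85 = 0.0144585
Highest score → author C.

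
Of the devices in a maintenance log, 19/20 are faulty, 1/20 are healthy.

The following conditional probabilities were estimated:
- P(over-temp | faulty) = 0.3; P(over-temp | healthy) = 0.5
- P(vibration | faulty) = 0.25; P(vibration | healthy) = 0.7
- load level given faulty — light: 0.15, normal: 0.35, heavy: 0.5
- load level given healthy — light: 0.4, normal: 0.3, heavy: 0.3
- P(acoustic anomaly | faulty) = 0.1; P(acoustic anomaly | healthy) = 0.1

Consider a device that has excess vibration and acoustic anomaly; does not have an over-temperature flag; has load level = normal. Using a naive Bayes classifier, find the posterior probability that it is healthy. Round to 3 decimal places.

0.083

faulty: 0.95 × (1−0.3) × 0.25 × 0.35 × 0.1 = 0.00581875
healthy: 0.05 × (1−0.5) × 0.7 × 0.3 × 0.1 = 0.000525
P(healthy | x) = 0.000525 / 0.00634375 ≈ 0.083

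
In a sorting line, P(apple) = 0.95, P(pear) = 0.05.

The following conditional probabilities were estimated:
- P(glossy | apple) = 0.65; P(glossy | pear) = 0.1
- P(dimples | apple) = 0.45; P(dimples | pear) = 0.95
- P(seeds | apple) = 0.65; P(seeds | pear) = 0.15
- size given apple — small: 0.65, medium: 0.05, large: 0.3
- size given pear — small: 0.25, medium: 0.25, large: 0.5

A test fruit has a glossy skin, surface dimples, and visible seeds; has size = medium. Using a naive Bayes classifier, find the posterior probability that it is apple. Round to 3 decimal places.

0.981

apple: 0.95 × 0.65 × 0.45 × 0.65 × 0.05 = 0.0090309375
pear: 0.05 × 0.1 × 0.95 × 0.15 × 0.25 = 0.000178125
P(apple | x) = 0.0090309375 / 0.0092090625 ≈ 0.981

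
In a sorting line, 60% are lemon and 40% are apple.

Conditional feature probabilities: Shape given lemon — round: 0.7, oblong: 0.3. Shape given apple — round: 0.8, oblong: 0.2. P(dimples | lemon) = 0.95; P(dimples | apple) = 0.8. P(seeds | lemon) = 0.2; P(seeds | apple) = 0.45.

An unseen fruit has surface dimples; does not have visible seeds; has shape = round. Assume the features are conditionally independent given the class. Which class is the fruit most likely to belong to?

lemon: 0.6 × 0.7 × 0.95 × (1−0.2) = 0.3192
apple: 0.4 × 0.8 × 0.8 × (1−0.45) = 0.1408
Highest score → lemon.

lemon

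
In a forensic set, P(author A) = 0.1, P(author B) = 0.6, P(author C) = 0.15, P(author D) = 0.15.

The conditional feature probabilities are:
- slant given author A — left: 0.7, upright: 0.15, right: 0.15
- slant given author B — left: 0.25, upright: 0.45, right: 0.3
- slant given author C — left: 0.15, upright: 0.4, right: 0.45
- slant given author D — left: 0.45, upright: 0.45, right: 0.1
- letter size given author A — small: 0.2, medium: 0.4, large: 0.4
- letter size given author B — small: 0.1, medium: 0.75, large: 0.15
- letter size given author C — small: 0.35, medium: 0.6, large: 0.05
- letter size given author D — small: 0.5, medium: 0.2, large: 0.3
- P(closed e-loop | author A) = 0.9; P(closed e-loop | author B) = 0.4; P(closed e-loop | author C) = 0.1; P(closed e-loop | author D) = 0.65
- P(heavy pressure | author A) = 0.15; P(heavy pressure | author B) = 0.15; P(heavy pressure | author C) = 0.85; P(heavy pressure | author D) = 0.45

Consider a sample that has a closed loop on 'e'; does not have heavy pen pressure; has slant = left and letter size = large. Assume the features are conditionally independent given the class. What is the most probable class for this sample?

author A: 0.1 × 0.7 × 0.4 × 0.9 × (1−0.15) = 0.02142
author B: 0.6 × 0.25 × 0.15 × 0.4 × (1−0.15) = 0.00765
author C: 0.15 × 0.15 × 0.05 × 0.1 × (1−0.85) = 0.000016875
author D: 0.15 × 0.45 × 0.3 × 0.65 × (1−0.45) = 0.007239375
Highest score → author A.

author A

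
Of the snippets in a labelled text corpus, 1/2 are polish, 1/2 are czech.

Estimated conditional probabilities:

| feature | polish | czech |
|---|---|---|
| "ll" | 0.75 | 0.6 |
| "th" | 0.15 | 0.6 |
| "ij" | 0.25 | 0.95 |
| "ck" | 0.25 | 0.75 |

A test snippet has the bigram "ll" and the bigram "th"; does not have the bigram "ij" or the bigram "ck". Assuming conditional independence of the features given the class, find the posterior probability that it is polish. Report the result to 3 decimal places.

0.934

polish: 0.5 × 0.75 × 0.15 × (1−0.25) × (1−0.25) = 0.031640625
czech: 0.5 × 0.6 × 0.6 × (1−0.95) × (1−0.75) = 0.00225
P(polish | x) = 0.031640625 / 0.033890625 ≈ 0.934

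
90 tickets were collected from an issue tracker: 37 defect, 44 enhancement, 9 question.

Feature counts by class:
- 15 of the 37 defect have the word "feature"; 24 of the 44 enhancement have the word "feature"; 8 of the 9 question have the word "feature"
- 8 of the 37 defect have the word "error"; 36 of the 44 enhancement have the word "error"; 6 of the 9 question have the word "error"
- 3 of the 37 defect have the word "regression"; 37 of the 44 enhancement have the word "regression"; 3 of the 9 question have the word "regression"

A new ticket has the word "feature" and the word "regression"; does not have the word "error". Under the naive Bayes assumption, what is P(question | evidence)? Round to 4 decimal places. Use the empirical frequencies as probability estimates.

0.1613

defect: (37/90) × (15/37) × (29/37) × (3/37) ≈ 0.0105917
enhancement: (44/90) × (24/44) × (8/44) × (37/44) ≈ 0.0407713
question: (9/90) × (8/9) × (3/9) × (3/9) ≈ 0.00987654
P(question | x) = 0.00987654 / 0.06123954 ≈ 0.1613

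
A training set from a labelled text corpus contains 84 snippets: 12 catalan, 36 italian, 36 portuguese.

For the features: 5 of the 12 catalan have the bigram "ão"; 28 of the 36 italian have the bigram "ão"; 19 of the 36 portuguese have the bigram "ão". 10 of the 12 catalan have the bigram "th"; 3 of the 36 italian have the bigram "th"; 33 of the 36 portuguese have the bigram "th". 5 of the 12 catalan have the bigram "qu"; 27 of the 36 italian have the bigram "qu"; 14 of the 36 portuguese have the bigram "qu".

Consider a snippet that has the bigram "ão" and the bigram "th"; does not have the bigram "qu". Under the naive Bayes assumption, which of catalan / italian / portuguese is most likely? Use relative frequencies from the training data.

portuguese

catalan: (12/84) × (5/12) × (10/12) × (7/12) ≈ 0.0289352
italian: (36/84) × (28/36) × (3/36) × (9/36) ≈ 0.00694444
portuguese: (36/84) × (19/36) × (33/36) × (22/36) ≈ 0.126709
Highest score → portuguese.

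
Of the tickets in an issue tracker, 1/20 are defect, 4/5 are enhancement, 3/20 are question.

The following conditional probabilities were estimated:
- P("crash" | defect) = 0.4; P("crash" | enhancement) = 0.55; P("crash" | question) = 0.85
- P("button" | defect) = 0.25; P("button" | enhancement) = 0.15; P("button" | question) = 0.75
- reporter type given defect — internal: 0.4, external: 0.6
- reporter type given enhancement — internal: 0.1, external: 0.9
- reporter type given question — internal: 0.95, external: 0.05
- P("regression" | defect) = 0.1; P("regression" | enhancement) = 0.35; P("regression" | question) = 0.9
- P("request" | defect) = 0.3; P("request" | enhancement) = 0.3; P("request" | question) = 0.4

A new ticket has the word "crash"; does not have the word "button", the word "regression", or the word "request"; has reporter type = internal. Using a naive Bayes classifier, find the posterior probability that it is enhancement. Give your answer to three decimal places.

0.753

defect: 0.05 × 0.4 × (1−0.25) × 0.4 × (1−0.1) × (1−0.3) = 0.00378
enhancement: 0.8 × 0.55 × (1−0.15) × 0.1 × (1−0.35) × (1−0.3) = 0.017017
question: 0.15 × 0.85 × (1−0.75) × 0.95 × (1−0.9) × (1−0.4) = 0.001816875
P(enhancement | x) = 0.017017 / 0.022613875 ≈ 0.753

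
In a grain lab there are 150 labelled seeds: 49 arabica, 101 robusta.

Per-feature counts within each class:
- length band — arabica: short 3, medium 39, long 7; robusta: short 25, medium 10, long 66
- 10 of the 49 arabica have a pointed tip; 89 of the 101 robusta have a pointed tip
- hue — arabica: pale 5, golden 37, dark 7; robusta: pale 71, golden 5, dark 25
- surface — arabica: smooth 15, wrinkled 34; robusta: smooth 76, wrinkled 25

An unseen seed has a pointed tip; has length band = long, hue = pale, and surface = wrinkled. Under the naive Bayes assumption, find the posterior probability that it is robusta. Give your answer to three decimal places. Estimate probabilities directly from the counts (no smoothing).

0.990

arabica: (49/150) × (7/49) × (10/49) × (5/49) × (34/49) ≈ 0.000674322
robusta: (101/150) × (66/101) × (89/101) × (71/101) × (25/101) ≈ 0.0674648
P(robusta | x) = 0.0674648 / 0.068139122 ≈ 0.990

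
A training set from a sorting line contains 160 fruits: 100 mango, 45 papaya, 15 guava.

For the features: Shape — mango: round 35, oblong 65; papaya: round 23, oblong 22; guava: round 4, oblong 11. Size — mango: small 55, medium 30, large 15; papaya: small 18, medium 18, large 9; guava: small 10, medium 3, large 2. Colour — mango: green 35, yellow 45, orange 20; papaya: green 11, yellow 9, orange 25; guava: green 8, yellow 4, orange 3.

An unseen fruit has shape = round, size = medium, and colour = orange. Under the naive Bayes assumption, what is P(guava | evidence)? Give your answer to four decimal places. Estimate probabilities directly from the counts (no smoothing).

mango: (100/160) × (35/100) × (30/100) × (20/100) = 0.013125
papaya: (45/160) × (23/45) × (18/45) × (25/45) ≈ 0.0319444
guava: (15/160) × (4/15) × (3/15) × (3/15) = 0.001
P(guava | x) = 0.001 / 0.0460694 ≈ 0.0217

0.0217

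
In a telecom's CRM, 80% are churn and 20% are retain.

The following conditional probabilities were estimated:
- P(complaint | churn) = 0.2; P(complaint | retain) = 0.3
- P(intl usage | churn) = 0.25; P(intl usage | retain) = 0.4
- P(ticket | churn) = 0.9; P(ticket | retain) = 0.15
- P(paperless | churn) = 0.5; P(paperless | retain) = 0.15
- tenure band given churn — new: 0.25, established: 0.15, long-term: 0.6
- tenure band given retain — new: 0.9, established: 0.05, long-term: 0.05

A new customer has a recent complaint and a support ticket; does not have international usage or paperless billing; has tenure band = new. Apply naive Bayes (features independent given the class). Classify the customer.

churn: 0.8 × 0.2 × (1−0.25) × 0.9 × (1−0.5) × 0.25 = 0.0135
retain: 0.2 × 0.3 × (1−0.4) × 0.15 × (1−0.15) × 0.9 = 0.004131
Highest score → churn.

churn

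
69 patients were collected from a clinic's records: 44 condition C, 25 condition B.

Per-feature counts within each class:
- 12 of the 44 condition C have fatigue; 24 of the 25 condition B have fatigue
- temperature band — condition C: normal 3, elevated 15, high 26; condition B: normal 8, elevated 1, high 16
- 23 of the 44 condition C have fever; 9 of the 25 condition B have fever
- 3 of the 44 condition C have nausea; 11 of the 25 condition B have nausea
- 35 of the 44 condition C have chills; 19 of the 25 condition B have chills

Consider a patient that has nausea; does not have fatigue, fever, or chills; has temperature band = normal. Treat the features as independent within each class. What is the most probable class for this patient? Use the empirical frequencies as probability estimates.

condition C: (44/69) × (32/44) × (3/44) × (21/44) × (3/44) × (9/44) ≈ 0.000210472
condition B: (25/69) × (1/25) × (8/25) × (16/25) × (11/25) × (6/25) ≈ 0.000313433
Highest score → condition B.

condition B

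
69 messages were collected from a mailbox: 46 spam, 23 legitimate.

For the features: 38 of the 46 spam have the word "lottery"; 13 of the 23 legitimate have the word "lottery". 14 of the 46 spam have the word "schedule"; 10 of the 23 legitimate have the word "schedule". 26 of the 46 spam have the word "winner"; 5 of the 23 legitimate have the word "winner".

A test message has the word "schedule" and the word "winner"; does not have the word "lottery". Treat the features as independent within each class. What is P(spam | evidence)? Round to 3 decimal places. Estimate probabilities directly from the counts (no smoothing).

spam: (46/69) × (8/46) × (14/46) × (26/46) ≈ 0.0199447
legitimate: (23/69) × (10/23) × (10/23) × (5/23) ≈ 0.0136983
P(spam | x) = 0.0199447 / 0.033643 ≈ 0.593

0.593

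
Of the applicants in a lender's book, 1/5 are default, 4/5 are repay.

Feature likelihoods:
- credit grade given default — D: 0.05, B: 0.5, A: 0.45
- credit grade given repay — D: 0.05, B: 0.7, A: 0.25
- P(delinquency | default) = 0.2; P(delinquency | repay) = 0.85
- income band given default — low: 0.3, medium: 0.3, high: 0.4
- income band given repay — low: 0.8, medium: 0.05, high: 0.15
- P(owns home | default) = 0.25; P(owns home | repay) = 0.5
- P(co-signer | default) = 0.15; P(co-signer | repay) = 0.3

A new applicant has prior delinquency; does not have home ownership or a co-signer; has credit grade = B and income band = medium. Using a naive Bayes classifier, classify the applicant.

repay

default: 0.2 × 0.5 × 0.2 × 0.3 × (1−0.25) × (1−0.15) = 0.003825
repay: 0.8 × 0.7 × 0.85 × 0.05 × (1−0.5) × (1−0.3) = 0.00833
Highest score → repay.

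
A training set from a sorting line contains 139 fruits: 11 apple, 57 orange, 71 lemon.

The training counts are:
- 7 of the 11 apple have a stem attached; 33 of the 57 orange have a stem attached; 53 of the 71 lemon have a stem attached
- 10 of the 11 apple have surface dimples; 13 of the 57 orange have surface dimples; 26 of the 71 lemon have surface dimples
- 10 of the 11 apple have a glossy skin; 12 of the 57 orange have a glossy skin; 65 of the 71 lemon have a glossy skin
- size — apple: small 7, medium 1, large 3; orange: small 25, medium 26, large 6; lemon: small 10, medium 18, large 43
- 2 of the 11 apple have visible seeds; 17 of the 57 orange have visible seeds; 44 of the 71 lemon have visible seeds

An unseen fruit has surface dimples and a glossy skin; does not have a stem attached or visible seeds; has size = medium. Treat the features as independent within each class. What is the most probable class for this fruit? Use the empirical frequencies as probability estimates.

apple: (11/139) × (4/11) × (10/11) × (10/11) × (1/11) × (9/11) ≈ 0.00176896
orange: (57/139) × (24/57) × (13/57) × (12/57) × (26/57) × (40/57) ≈ 0.00265372
lemon: (71/139) × (18/71) × (26/71) × (65/71) × (18/71) × (27/71) ≈ 0.0041855
Highest score → lemon.

lemon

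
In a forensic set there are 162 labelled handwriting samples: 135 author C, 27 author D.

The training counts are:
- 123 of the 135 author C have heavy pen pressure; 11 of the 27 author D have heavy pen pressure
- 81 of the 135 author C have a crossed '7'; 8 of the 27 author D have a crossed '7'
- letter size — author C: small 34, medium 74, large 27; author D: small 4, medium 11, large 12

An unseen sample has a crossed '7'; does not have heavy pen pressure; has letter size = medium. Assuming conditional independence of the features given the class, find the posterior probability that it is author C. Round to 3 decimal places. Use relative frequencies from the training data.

0.671

author C: (135/162) × (12/135) × (81/135) × (74/135) ≈ 0.0243621
author D: (27/162) × (16/27) × (8/27) × (11/27) ≈ 0.0119223
P(author C | x) = 0.0243621 / 0.0362844 ≈ 0.671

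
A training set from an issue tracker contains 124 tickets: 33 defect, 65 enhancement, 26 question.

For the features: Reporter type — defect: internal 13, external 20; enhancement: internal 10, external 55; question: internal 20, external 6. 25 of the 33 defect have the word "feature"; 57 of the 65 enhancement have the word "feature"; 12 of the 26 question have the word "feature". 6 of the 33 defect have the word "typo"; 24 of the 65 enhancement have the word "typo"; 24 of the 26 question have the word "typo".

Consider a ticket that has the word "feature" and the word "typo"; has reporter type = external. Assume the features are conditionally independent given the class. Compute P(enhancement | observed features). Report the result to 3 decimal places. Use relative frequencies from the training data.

0.770

defect: (33/124) × (20/33) × (25/33) × (6/33) ≈ 0.0222163
enhancement: (65/124) × (55/65) × (57/65) × (24/65) ≈ 0.143615
question: (26/124) × (6/26) × (12/26) × (24/26) ≈ 0.0206146
P(enhancement | x) = 0.143615 / 0.1864459 ≈ 0.770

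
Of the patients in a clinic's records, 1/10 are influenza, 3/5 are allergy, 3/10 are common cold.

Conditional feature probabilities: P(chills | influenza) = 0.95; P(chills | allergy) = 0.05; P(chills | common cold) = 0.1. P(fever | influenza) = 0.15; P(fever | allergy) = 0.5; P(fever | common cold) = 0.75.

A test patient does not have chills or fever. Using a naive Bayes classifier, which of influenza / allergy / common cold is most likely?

influenza: 0.1 × (1−0.95) × (1−0.15) = 0.00425
allergy: 0.6 × (1−0.05) × (1−0.5) = 0.285
common cold: 0.3 × (1−0.1) × (1−0.75) = 0.0675
Highest score → allergy.

allergy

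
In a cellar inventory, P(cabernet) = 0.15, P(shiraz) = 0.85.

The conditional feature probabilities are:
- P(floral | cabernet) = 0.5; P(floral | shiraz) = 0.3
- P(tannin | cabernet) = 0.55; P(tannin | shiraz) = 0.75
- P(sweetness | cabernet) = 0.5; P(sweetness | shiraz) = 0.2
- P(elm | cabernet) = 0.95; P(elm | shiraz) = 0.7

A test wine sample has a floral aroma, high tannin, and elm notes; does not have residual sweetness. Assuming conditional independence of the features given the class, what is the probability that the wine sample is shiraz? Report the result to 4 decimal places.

0.8453

cabernet: 0.15 × 0.5 × 0.55 × (1−0.5) × 0.95 = 0.01959375
shiraz: 0.85 × 0.3 × 0.75 × (1−0.2) × 0.7 = 0.1071
P(shiraz | x) = 0.1071 / 0.12669375 ≈ 0.8453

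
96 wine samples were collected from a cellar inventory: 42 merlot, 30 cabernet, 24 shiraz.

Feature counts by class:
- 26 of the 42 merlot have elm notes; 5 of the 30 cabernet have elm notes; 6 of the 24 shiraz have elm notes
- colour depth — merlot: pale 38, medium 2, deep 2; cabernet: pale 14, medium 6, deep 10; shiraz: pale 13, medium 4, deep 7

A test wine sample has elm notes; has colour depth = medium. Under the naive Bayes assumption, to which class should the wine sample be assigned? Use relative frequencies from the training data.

merlot: (42/96) × (26/42) × (2/42) ≈ 0.0128968
cabernet: (30/96) × (5/30) × (6/30) ≈ 0.0104167
shiraz: (24/96) × (6/24) × (4/24) ≈ 0.0104167
Highest score → merlot.

merlot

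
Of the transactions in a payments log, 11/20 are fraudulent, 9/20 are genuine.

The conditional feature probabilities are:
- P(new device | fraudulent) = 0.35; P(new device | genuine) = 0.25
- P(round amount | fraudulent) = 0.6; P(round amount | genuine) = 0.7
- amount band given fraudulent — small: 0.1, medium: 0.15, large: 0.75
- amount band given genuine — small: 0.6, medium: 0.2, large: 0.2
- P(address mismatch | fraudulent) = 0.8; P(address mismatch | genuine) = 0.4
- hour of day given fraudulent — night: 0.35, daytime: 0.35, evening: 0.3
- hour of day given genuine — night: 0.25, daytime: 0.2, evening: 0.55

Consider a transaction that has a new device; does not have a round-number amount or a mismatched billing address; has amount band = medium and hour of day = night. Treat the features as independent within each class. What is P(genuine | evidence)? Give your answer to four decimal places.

0.5560

fraudulent: 0.55 × 0.35 × (1−0.6) × 0.15 × (1−0.8) × 0.35 = 0.0008085
genuine: 0.45 × 0.25 × (1−0.7) × 0.2 × (1−0.4) × 0.25 = 0.0010125
P(genuine | x) = 0.0010125 / 0.001821 ≈ 0.5560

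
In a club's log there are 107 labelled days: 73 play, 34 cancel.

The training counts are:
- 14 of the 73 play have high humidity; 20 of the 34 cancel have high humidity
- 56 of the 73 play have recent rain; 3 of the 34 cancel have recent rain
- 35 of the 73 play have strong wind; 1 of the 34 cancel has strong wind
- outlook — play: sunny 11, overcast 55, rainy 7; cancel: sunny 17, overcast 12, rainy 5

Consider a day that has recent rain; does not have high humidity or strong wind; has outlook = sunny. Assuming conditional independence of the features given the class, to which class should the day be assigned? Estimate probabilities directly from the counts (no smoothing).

play

play: (73/107) × (59/73) × (56/73) × (38/73) × (11/73) ≈ 0.0331791
cancel: (34/107) × (14/34) × (3/34) × (33/34) × (17/34) ≈ 0.00560263
Highest score → play.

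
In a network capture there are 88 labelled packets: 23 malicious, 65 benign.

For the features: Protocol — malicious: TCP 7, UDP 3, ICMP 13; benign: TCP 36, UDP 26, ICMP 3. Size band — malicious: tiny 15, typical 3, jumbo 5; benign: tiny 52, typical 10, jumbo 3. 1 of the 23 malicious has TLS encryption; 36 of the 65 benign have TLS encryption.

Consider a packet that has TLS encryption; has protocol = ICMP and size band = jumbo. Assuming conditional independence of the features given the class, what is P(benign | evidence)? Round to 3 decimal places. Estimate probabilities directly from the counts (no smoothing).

malicious: (23/88) × (13/23) × (5/23) × (1/23) ≈ 0.00139629
benign: (65/88) × (3/65) × (3/65) × (36/65) ≈ 0.000871436
P(benign | x) = 0.000871436 / 0.002267726 ≈ 0.384

0.384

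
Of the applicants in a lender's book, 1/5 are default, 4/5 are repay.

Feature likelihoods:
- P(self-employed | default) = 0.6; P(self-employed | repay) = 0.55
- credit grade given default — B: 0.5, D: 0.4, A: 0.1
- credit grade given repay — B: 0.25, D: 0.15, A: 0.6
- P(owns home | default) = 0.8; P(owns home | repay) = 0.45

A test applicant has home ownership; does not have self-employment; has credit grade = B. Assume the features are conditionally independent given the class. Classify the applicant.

repay

default: 0.2 × (1−0.6) × 0.5 × 0.8 = 0.032
repay: 0.8 × (1−0.55) × 0.25 × 0.45 = 0.0405
Highest score → repay.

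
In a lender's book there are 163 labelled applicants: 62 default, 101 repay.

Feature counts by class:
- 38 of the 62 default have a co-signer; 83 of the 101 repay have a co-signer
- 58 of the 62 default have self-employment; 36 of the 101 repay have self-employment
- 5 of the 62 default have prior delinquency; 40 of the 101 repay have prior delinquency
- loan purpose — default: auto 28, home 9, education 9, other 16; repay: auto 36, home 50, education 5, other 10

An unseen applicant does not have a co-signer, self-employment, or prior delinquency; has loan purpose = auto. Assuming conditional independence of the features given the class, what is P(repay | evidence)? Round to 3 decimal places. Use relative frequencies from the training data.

0.795

default: (62/163) × (24/62) × (4/62) × (57/62) × (28/62) ≈ 0.00394404
repay: (101/163) × (18/101) × (65/101) × (61/101) × (36/101) ≈ 0.0152991
P(repay | x) = 0.0152991 / 0.01924314 ≈ 0.795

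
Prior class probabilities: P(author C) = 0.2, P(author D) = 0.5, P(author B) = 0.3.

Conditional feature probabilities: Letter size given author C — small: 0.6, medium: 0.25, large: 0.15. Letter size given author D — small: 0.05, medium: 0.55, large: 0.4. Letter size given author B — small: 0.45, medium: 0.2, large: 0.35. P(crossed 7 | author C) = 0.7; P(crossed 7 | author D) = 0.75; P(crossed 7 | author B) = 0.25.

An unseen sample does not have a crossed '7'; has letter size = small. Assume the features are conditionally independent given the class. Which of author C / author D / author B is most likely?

author C: 0.2 × 0.6 × (1−0.7) = 0.036
author D: 0.5 × 0.05 × (1−0.75) = 0.00625
author B: 0.3 × 0.45 × (1−0.25) = 0.10125
Highest score → author B.

author B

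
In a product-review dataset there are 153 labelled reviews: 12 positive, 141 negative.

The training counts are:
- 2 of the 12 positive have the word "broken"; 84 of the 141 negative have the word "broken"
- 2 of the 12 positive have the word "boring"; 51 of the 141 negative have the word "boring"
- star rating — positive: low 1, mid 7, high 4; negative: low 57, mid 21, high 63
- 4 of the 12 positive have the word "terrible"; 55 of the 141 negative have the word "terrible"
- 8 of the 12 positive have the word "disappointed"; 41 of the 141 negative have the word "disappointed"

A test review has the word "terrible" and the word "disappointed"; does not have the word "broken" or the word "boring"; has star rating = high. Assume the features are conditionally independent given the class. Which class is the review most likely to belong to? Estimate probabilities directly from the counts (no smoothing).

positive: (12/153) × (10/12) × (10/12) × (4/12) × (4/12) × (8/12) ≈ 0.00403454
negative: (141/153) × (57/141) × (90/141) × (63/141) × (55/141) × (41/141) ≈ 0.0120514
Highest score → negative.

negative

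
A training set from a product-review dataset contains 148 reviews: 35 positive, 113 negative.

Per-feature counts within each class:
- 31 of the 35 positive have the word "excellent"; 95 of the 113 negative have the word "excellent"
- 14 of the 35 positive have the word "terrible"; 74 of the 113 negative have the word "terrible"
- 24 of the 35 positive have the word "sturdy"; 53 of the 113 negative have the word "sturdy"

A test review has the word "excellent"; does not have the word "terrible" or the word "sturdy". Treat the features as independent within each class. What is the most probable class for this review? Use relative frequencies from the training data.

positive: (35/148) × (31/35) × (21/35) × (11/35) ≈ 0.0394981
negative: (113/148) × (95/113) × (39/113) × (60/113) ≈ 0.117631
Highest score → negative.

negative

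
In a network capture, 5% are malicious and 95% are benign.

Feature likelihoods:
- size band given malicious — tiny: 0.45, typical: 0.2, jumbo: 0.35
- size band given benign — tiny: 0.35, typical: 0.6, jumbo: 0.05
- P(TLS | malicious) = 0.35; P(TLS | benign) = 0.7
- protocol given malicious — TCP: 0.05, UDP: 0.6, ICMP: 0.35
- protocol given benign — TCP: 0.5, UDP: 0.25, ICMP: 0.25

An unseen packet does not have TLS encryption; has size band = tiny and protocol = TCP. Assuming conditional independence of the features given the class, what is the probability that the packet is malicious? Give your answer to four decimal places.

0.0144

malicious: 0.05 × 0.45 × (1−0.35) × 0.05 = 0.00073125
benign: 0.95 × 0.35 × (1−0.7) × 0.5 = 0.049875
P(malicious | x) = 0.00073125 / 0.05060625 ≈ 0.0144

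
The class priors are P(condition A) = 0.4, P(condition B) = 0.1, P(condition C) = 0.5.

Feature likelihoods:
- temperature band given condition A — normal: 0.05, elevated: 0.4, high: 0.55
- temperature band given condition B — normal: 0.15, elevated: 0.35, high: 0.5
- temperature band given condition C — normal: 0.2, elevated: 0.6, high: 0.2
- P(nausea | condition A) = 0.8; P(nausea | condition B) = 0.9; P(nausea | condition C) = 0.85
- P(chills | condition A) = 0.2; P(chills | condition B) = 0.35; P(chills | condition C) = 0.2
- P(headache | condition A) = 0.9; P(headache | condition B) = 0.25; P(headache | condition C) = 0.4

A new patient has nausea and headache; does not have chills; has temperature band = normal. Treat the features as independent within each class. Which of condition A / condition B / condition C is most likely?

condition A: 0.4 × 0.05 × 0.8 × (1−0.2) × 0.9 = 0.01152
condition B: 0.1 × 0.15 × 0.9 × (1−0.35) × 0.25 = 0.00219375
condition C: 0.5 × 0.2 × 0.85 × (1−0.2) × 0.4 = 0.0272
Highest score → condition C.

condition C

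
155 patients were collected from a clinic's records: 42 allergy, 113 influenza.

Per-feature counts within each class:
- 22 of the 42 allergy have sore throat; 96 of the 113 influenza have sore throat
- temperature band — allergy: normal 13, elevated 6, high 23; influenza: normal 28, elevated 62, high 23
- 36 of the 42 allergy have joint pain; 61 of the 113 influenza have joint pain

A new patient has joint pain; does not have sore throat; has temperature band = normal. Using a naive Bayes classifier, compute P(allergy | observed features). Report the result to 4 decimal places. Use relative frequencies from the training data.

0.7000

allergy: (42/155) × (20/42) × (13/42) × (36/42) ≈ 0.034233
influenza: (113/155) × (17/113) × (28/113) × (61/113) ≈ 0.0146706
P(allergy | x) = 0.034233 / 0.0489036 ≈ 0.7000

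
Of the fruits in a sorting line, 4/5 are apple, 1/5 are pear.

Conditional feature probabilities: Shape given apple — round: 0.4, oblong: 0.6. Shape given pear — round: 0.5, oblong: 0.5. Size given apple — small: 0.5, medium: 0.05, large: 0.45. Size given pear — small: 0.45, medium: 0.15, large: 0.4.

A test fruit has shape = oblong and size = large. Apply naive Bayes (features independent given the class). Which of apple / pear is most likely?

apple

apple: 0.8 × 0.6 × 0.45 = 0.216
pear: 0.2 × 0.5 × 0.4 = 0.04
Highest score → apple.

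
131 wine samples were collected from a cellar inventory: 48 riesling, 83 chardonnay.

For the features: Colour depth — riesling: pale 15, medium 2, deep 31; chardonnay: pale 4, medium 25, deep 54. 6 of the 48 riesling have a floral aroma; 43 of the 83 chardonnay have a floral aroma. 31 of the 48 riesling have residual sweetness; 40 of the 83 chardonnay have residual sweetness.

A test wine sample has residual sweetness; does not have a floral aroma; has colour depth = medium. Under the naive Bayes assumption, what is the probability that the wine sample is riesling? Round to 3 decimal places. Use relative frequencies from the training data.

0.163

riesling: (48/131) × (2/48) × (42/48) × (31/48) ≈ 0.00862754
chardonnay: (83/131) × (25/83) × (40/83) × (40/83) ≈ 0.0443233
P(riesling | x) = 0.00862754 / 0.05295084 ≈ 0.163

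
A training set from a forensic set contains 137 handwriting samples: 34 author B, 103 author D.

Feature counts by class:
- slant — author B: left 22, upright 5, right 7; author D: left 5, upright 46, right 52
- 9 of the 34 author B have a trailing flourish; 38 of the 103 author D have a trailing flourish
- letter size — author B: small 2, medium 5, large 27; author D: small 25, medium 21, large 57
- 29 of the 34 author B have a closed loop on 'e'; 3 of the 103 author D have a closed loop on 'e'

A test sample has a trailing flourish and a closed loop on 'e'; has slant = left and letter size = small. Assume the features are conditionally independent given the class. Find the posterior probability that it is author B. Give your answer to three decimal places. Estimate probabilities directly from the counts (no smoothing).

0.957

author B: (34/137) × (22/34) × (9/34) × (2/34) × (29/34) ≈ 0.00213273
author D: (103/137) × (5/103) × (38/103) × (25/103) × (3/103) ≈ 0.0000951881
P(author B | x) = 0.00213273 / 0.0022279181 ≈ 0.957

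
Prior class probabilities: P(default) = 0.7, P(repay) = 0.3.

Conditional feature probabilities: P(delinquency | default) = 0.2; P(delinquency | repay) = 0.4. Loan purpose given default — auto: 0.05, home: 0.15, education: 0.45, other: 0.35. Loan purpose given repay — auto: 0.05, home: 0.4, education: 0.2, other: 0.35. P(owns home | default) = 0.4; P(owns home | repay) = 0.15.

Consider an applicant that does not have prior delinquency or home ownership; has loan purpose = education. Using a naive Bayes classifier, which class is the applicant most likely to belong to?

default

default: 0.7 × (1−0.2) × 0.45 × (1−0.4) = 0.1512
repay: 0.3 × (1−0.4) × 0.2 × (1−0.15) = 0.0306
Highest score → default.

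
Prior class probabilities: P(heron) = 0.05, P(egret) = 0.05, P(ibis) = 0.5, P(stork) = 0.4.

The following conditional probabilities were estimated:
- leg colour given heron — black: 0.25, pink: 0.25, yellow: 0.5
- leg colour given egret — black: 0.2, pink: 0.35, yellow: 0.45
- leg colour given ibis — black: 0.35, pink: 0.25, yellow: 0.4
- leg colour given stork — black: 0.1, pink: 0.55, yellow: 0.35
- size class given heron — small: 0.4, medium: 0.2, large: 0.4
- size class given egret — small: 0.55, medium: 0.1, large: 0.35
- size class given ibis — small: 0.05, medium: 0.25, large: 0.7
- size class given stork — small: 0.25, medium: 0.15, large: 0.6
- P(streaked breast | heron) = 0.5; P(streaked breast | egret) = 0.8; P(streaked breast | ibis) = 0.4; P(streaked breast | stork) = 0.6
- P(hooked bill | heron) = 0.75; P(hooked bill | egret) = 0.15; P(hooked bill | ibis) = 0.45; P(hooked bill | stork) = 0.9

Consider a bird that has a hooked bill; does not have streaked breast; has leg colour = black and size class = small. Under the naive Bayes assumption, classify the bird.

stork

heron: 0.05 × 0.25 × 0.4 × (1−0.5) × 0.75 = 0.001875
egret: 0.05 × 0.2 × 0.55 × (1−0.8) × 0.15 = 0.000165
ibis: 0.5 × 0.35 × 0.05 × (1−0.4) × 0.45 = 0.0023625
stork: 0.4 × 0.1 × 0.25 × (1−0.6) × 0.9 = 0.0036
Highest score → stork.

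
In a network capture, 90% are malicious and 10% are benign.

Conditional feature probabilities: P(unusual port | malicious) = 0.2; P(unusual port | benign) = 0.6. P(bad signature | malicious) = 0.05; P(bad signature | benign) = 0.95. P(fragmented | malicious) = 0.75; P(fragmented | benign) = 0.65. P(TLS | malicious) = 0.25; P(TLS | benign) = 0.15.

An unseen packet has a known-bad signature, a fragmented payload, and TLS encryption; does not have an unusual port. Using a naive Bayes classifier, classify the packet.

malicious

malicious: 0.9 × (1−0.2) × 0.05 × 0.75 × 0.25 = 0.00675
benign: 0.1 × (1−0.6) × 0.95 × 0.65 × 0.15 = 0.003705
Highest score → malicious.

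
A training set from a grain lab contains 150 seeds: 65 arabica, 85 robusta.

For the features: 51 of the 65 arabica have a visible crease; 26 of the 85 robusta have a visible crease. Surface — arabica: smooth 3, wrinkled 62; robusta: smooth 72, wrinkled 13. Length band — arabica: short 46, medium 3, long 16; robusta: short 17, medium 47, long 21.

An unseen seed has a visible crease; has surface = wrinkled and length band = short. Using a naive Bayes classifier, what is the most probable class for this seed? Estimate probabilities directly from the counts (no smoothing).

arabica: (65/150) × (51/65) × (62/65) × (46/65) ≈ 0.22951
robusta: (85/150) × (26/85) × (13/85) × (17/85) ≈ 0.00530196
Highest score → arabica.

arabica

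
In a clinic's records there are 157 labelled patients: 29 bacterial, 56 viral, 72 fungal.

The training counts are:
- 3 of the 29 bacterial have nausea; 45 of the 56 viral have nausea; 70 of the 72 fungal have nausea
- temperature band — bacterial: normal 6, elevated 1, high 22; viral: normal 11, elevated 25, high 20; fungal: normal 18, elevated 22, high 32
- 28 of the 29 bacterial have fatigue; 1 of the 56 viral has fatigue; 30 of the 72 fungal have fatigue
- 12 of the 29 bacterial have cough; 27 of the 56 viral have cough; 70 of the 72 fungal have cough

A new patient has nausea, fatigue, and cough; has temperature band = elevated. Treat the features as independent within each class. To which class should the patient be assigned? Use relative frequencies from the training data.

fungal

bacterial: (29/157) × (3/29) × (1/29) × (28/29) × (12/29) ≈ 0.000263249
viral: (56/157) × (45/56) × (25/56) × (1/56) × (27/56) ≈ 0.00110167
fungal: (72/157) × (70/72) × (22/72) × (30/72) × (70/72) ≈ 0.0551878
Highest score → fungal.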